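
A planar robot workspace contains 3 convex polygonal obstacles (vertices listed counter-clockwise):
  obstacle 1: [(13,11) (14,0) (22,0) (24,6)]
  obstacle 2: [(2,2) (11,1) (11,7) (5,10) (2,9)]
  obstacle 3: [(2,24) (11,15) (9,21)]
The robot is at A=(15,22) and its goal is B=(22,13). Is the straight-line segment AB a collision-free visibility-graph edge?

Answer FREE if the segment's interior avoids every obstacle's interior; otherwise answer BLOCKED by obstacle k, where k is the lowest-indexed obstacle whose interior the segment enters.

Obstacle 1 [(13,11) (14,0) (22,0) (24,6)]:
  edge (13,11)–(14,0): clear
  edge (14,0)–(22,0): clear
  edge (22,0)–(24,6): clear
  edge (24,6)–(13,11): clear
  midpoint (37/2,35/2) outside
  → clear
Obstacle 2 [(2,2) (11,1) (11,7) (5,10) (2,9)]:
  edge (2,2)–(11,1): clear
  edge (11,1)–(11,7): clear
  edge (11,7)–(5,10): clear
  edge (5,10)–(2,9): clear
  edge (2,9)–(2,2): clear
  midpoint (37/2,35/2) outside
  → clear
Obstacle 3 [(2,24) (11,15) (9,21)]:
  edge (2,24)–(11,15): clear
  edge (11,15)–(9,21): clear
  edge (9,21)–(2,24): clear
  midpoint (37/2,35/2) outside
  → clear

FREE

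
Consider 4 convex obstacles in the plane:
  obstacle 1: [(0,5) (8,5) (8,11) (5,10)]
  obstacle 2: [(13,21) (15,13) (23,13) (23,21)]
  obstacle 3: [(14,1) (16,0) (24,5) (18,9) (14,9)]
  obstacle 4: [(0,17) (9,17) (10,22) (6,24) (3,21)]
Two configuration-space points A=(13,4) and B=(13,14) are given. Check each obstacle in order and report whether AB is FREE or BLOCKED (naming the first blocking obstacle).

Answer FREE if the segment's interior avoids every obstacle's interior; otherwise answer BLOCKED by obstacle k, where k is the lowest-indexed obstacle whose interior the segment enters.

FREE

Obstacle 1 [(0,5) (8,5) (8,11) (5,10)]:
  edge (0,5)–(8,5): clear
  edge (8,5)–(8,11): clear
  edge (8,11)–(5,10): clear
  edge (5,10)–(0,5): clear
  midpoint (13,9) outside
  → clear
Obstacle 2 [(13,21) (15,13) (23,13) (23,21)]:
  edge (13,21)–(15,13): clear
  edge (15,13)–(23,13): clear
  edge (23,13)–(23,21): clear
  edge (23,21)–(13,21): clear
  midpoint (13,9) outside
  → clear
Obstacle 3 [(14,1) (16,0) (24,5) (18,9) (14,9)]:
  edge (14,1)–(16,0): clear
  edge (16,0)–(24,5): clear
  edge (24,5)–(18,9): clear
  edge (18,9)–(14,9): clear
  edge (14,9)–(14,1): clear
  midpoint (13,9) outside
  → clear
Obstacle 4 [(0,17) (9,17) (10,22) (6,24) (3,21)]:
  edge (0,17)–(9,17): clear
  edge (9,17)–(10,22): clear
  edge (10,22)–(6,24): clear
  edge (6,24)–(3,21): clear
  edge (3,21)–(0,17): clear
  midpoint (13,9) outside
  → clear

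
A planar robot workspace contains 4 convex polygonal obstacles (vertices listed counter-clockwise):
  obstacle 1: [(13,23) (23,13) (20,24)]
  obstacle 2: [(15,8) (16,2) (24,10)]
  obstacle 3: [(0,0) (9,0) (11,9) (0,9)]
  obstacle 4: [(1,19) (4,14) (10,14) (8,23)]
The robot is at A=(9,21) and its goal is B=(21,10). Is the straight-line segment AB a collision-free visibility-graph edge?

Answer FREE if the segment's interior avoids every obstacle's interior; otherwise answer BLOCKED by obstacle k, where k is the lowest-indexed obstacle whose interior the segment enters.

Obstacle 1 [(13,23) (23,13) (20,24)]:
  edge (13,23)–(23,13): clear
  edge (23,13)–(20,24): clear
  edge (20,24)–(13,23): clear
  midpoint (15,31/2) outside
  → clear
Obstacle 2 [(15,8) (16,2) (24,10)]:
  edge (15,8)–(16,2): clear
  edge (16,2)–(24,10): clear
  edge (24,10)–(15,8): clear
  midpoint (15,31/2) outside
  → clear
Obstacle 3 [(0,0) (9,0) (11,9) (0,9)]:
  edge (0,0)–(9,0): clear
  edge (9,0)–(11,9): clear
  edge (11,9)–(0,9): clear
  edge (0,9)–(0,0): clear
  midpoint (15,31/2) outside
  → clear
Obstacle 4 [(1,19) (4,14) (10,14) (8,23)]:
  edge (1,19)–(4,14): clear
  edge (4,14)–(10,14): clear
  edge (10,14)–(8,23): clear
  edge (8,23)–(1,19): clear
  midpoint (15,31/2) outside
  → clear

FREE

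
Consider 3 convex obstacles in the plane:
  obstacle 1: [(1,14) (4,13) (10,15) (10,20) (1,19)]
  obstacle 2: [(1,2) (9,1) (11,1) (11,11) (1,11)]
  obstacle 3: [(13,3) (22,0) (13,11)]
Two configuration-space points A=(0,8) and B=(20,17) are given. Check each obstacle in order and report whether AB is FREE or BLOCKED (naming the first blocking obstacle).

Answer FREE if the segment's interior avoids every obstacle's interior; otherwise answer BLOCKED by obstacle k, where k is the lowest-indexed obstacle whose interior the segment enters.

BLOCKED by obstacle 2

Obstacle 1 [(1,14) (4,13) (10,15) (10,20) (1,19)]:
  edge (1,14)–(4,13): clear
  edge (4,13)–(10,15): clear
  edge (10,15)–(10,20): clear
  edge (10,20)–(1,19): clear
  edge (1,19)–(1,14): clear
  midpoint (10,25/2) outside
  → clear
Obstacle 2 [(1,2) (9,1) (11,1) (11,11) (1,11)]:
  edge (1,2)–(9,1): clear
  edge (9,1)–(11,1): clear
  edge (11,1)–(11,11): clear
  edge (11,11)–(1,11): crosses AB
  edge (1,11)–(1,2): crosses AB
  → BLOCKED
Obstacle 3 [(13,3) (22,0) (13,11)]:
  edge (13,3)–(22,0): clear
  edge (22,0)–(13,11): clear
  edge (13,11)–(13,3): clear
  midpoint (10,25/2) outside
  → clear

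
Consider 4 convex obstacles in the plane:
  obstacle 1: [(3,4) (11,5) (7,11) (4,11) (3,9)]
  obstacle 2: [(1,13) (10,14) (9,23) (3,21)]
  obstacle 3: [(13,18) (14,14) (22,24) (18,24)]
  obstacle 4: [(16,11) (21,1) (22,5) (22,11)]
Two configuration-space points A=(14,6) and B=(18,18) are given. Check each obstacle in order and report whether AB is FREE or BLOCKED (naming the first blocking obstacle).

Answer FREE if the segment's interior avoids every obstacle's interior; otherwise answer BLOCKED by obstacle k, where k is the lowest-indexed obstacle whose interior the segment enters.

FREE

Obstacle 1 [(3,4) (11,5) (7,11) (4,11) (3,9)]:
  edge (3,4)–(11,5): clear
  edge (11,5)–(7,11): clear
  edge (7,11)–(4,11): clear
  edge (4,11)–(3,9): clear
  edge (3,9)–(3,4): clear
  midpoint (16,12) outside
  → clear
Obstacle 2 [(1,13) (10,14) (9,23) (3,21)]:
  edge (1,13)–(10,14): clear
  edge (10,14)–(9,23): clear
  edge (9,23)–(3,21): clear
  edge (3,21)–(1,13): clear
  midpoint (16,12) outside
  → clear
Obstacle 3 [(13,18) (14,14) (22,24) (18,24)]:
  edge (13,18)–(14,14): clear
  edge (14,14)–(22,24): clear
  edge (22,24)–(18,24): clear
  edge (18,24)–(13,18): clear
  midpoint (16,12) outside
  → clear
Obstacle 4 [(16,11) (21,1) (22,5) (22,11)]:
  edge (16,11)–(21,1): clear
  edge (21,1)–(22,5): clear
  edge (22,5)–(22,11): clear
  edge (22,11)–(16,11): clear
  midpoint (16,12) outside
  → clear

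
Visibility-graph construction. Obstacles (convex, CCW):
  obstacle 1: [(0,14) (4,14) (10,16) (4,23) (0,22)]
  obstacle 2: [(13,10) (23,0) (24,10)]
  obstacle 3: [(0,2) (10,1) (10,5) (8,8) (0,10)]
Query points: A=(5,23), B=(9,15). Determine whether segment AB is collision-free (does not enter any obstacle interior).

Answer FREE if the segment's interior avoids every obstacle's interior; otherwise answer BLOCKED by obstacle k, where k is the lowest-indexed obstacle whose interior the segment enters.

Obstacle 1 [(0,14) (4,14) (10,16) (4,23) (0,22)]:
  edge (0,14)–(4,14): clear
  edge (4,14)–(10,16): crosses AB
  edge (10,16)–(4,23): crosses AB
  edge (4,23)–(0,22): clear
  edge (0,22)–(0,14): clear
  → BLOCKED
Obstacle 2 [(13,10) (23,0) (24,10)]:
  edge (13,10)–(23,0): clear
  edge (23,0)–(24,10): clear
  edge (24,10)–(13,10): clear
  midpoint (7,19) outside
  → clear
Obstacle 3 [(0,2) (10,1) (10,5) (8,8) (0,10)]:
  edge (0,2)–(10,1): clear
  edge (10,1)–(10,5): clear
  edge (10,5)–(8,8): clear
  edge (8,8)–(0,10): clear
  edge (0,10)–(0,2): clear
  midpoint (7,19) outside
  → clear

BLOCKED by obstacle 1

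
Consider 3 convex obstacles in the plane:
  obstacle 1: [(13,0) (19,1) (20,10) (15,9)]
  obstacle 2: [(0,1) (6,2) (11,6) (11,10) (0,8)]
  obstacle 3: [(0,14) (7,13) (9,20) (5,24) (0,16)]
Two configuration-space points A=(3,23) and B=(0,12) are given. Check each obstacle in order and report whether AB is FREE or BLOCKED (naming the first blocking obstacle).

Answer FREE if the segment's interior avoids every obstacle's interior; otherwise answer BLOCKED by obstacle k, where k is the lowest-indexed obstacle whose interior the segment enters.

BLOCKED by obstacle 3

Obstacle 1 [(13,0) (19,1) (20,10) (15,9)]:
  edge (13,0)–(19,1): clear
  edge (19,1)–(20,10): clear
  edge (20,10)–(15,9): clear
  edge (15,9)–(13,0): clear
  midpoint (3/2,35/2) outside
  → clear
Obstacle 2 [(0,1) (6,2) (11,6) (11,10) (0,8)]:
  edge (0,1)–(6,2): clear
  edge (6,2)–(11,6): clear
  edge (11,6)–(11,10): clear
  edge (11,10)–(0,8): clear
  edge (0,8)–(0,1): clear
  midpoint (3/2,35/2) outside
  → clear
Obstacle 3 [(0,14) (7,13) (9,20) (5,24) (0,16)]:
  edge (0,14)–(7,13): crosses AB
  edge (7,13)–(9,20): clear
  edge (9,20)–(5,24): clear
  edge (5,24)–(0,16): crosses AB
  edge (0,16)–(0,14): clear
  → BLOCKED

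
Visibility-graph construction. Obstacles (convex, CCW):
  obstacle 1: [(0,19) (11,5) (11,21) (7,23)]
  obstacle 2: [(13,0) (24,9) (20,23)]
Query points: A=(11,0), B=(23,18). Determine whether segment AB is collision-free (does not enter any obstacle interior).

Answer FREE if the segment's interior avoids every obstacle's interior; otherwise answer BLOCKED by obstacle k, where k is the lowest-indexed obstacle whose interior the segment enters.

Obstacle 1 [(0,19) (11,5) (11,21) (7,23)]:
  edge (0,19)–(11,5): clear
  edge (11,5)–(11,21): clear
  edge (11,21)–(7,23): clear
  edge (7,23)–(0,19): clear
  midpoint (17,9) outside
  → clear
Obstacle 2 [(13,0) (24,9) (20,23)]:
  edge (13,0)–(24,9): clear
  edge (24,9)–(20,23): crosses AB
  edge (20,23)–(13,0): crosses AB
  → BLOCKED

BLOCKED by obstacle 2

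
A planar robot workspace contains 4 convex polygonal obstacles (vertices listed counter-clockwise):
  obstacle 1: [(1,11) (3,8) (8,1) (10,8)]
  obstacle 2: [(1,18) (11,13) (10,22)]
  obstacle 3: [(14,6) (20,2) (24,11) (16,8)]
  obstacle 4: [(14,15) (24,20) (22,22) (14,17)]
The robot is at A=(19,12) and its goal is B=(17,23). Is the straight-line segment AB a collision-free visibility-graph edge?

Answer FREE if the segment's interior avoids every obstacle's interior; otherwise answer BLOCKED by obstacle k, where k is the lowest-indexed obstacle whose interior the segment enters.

BLOCKED by obstacle 4

Obstacle 1 [(1,11) (3,8) (8,1) (10,8)]:
  edge (1,11)–(3,8): clear
  edge (3,8)–(8,1): clear
  edge (8,1)–(10,8): clear
  edge (10,8)–(1,11): clear
  midpoint (18,35/2) outside
  → clear
Obstacle 2 [(1,18) (11,13) (10,22)]:
  edge (1,18)–(11,13): clear
  edge (11,13)–(10,22): clear
  edge (10,22)–(1,18): clear
  midpoint (18,35/2) outside
  → clear
Obstacle 3 [(14,6) (20,2) (24,11) (16,8)]:
  edge (14,6)–(20,2): clear
  edge (20,2)–(24,11): clear
  edge (24,11)–(16,8): clear
  edge (16,8)–(14,6): clear
  midpoint (18,35/2) outside
  → clear
Obstacle 4 [(14,15) (24,20) (22,22) (14,17)]:
  edge (14,15)–(24,20): crosses AB
  edge (24,20)–(22,22): clear
  edge (22,22)–(14,17): crosses AB
  edge (14,17)–(14,15): clear
  → BLOCKED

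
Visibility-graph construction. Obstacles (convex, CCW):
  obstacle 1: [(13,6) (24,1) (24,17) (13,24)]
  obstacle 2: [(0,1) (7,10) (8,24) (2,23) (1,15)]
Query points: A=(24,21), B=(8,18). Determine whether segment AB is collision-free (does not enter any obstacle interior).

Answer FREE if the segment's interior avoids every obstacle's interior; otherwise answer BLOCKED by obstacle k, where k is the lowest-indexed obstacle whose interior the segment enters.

Obstacle 1 [(13,6) (24,1) (24,17) (13,24)]:
  edge (13,6)–(24,1): clear
  edge (24,1)–(24,17): clear
  edge (24,17)–(13,24): crosses AB
  edge (13,24)–(13,6): crosses AB
  → BLOCKED
Obstacle 2 [(0,1) (7,10) (8,24) (2,23) (1,15)]:
  edge (0,1)–(7,10): clear
  edge (7,10)–(8,24): clear
  edge (8,24)–(2,23): clear
  edge (2,23)–(1,15): clear
  edge (1,15)–(0,1): clear
  midpoint (16,39/2) outside
  → clear

BLOCKED by obstacle 1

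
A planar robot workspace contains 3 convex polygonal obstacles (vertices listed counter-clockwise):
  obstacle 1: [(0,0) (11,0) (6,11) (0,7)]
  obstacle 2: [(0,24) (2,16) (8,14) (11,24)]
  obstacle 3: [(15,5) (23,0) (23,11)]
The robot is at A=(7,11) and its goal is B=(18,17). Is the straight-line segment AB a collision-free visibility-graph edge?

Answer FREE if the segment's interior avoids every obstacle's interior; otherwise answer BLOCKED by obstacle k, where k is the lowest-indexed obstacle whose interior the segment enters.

FREE

Obstacle 1 [(0,0) (11,0) (6,11) (0,7)]:
  edge (0,0)–(11,0): clear
  edge (11,0)–(6,11): clear
  edge (6,11)–(0,7): clear
  edge (0,7)–(0,0): clear
  midpoint (25/2,14) outside
  → clear
Obstacle 2 [(0,24) (2,16) (8,14) (11,24)]:
  edge (0,24)–(2,16): clear
  edge (2,16)–(8,14): clear
  edge (8,14)–(11,24): clear
  edge (11,24)–(0,24): clear
  midpoint (25/2,14) outside
  → clear
Obstacle 3 [(15,5) (23,0) (23,11)]:
  edge (15,5)–(23,0): clear
  edge (23,0)–(23,11): clear
  edge (23,11)–(15,5): clear
  midpoint (25/2,14) outside
  → clear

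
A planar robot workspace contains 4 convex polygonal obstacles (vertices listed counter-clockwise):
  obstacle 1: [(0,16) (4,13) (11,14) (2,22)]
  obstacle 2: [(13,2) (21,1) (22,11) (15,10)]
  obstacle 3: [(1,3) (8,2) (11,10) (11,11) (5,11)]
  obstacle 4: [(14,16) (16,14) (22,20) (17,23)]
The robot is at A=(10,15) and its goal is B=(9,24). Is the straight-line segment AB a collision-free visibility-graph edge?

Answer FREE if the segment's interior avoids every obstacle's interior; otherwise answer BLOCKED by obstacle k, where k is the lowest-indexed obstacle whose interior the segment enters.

FREE

Obstacle 1 [(0,16) (4,13) (11,14) (2,22)]:
  edge (0,16)–(4,13): clear
  edge (4,13)–(11,14): clear
  edge (11,14)–(2,22): clear
  edge (2,22)–(0,16): clear
  midpoint (19/2,39/2) outside
  → clear
Obstacle 2 [(13,2) (21,1) (22,11) (15,10)]:
  edge (13,2)–(21,1): clear
  edge (21,1)–(22,11): clear
  edge (22,11)–(15,10): clear
  edge (15,10)–(13,2): clear
  midpoint (19/2,39/2) outside
  → clear
Obstacle 3 [(1,3) (8,2) (11,10) (11,11) (5,11)]:
  edge (1,3)–(8,2): clear
  edge (8,2)–(11,10): clear
  edge (11,10)–(11,11): clear
  edge (11,11)–(5,11): clear
  edge (5,11)–(1,3): clear
  midpoint (19/2,39/2) outside
  → clear
Obstacle 4 [(14,16) (16,14) (22,20) (17,23)]:
  edge (14,16)–(16,14): clear
  edge (16,14)–(22,20): clear
  edge (22,20)–(17,23): clear
  edge (17,23)–(14,16): clear
  midpoint (19/2,39/2) outside
  → clear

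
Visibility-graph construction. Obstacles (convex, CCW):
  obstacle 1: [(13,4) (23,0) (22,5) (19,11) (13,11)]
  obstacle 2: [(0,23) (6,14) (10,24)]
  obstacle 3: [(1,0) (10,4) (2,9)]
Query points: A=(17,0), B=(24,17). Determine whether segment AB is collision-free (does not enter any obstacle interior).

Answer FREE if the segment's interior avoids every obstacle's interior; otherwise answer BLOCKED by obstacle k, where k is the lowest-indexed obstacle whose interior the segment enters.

BLOCKED by obstacle 1

Obstacle 1 [(13,4) (23,0) (22,5) (19,11) (13,11)]:
  edge (13,4)–(23,0): crosses AB
  edge (23,0)–(22,5): clear
  edge (22,5)–(19,11): crosses AB
  edge (19,11)–(13,11): clear
  edge (13,11)–(13,4): clear
  → BLOCKED
Obstacle 2 [(0,23) (6,14) (10,24)]:
  edge (0,23)–(6,14): clear
  edge (6,14)–(10,24): clear
  edge (10,24)–(0,23): clear
  midpoint (41/2,17/2) outside
  → clear
Obstacle 3 [(1,0) (10,4) (2,9)]:
  edge (1,0)–(10,4): clear
  edge (10,4)–(2,9): clear
  edge (2,9)–(1,0): clear
  midpoint (41/2,17/2) outside
  → clear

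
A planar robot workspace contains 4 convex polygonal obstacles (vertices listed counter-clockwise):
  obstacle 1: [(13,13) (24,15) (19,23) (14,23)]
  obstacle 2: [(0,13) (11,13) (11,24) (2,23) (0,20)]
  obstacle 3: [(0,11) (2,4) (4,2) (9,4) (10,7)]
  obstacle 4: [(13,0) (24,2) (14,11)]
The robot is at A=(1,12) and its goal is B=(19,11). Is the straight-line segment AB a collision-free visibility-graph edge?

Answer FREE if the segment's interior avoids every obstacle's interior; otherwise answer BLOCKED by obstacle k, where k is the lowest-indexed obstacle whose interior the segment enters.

FREE

Obstacle 1 [(13,13) (24,15) (19,23) (14,23)]:
  edge (13,13)–(24,15): clear
  edge (24,15)–(19,23): clear
  edge (19,23)–(14,23): clear
  edge (14,23)–(13,13): clear
  midpoint (10,23/2) outside
  → clear
Obstacle 2 [(0,13) (11,13) (11,24) (2,23) (0,20)]:
  edge (0,13)–(11,13): clear
  edge (11,13)–(11,24): clear
  edge (11,24)–(2,23): clear
  edge (2,23)–(0,20): clear
  edge (0,20)–(0,13): clear
  midpoint (10,23/2) outside
  → clear
Obstacle 3 [(0,11) (2,4) (4,2) (9,4) (10,7)]:
  edge (0,11)–(2,4): clear
  edge (2,4)–(4,2): clear
  edge (4,2)–(9,4): clear
  edge (9,4)–(10,7): clear
  edge (10,7)–(0,11): clear
  midpoint (10,23/2) outside
  → clear
Obstacle 4 [(13,0) (24,2) (14,11)]:
  edge (13,0)–(24,2): clear
  edge (24,2)–(14,11): clear
  edge (14,11)–(13,0): clear
  midpoint (10,23/2) outside
  → clear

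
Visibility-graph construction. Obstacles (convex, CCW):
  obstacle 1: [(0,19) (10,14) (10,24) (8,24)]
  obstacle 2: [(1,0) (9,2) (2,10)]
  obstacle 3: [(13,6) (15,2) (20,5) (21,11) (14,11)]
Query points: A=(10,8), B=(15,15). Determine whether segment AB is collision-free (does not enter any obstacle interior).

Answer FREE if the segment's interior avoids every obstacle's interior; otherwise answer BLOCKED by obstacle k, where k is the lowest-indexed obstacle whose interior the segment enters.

FREE

Obstacle 1 [(0,19) (10,14) (10,24) (8,24)]:
  edge (0,19)–(10,14): clear
  edge (10,14)–(10,24): clear
  edge (10,24)–(8,24): clear
  edge (8,24)–(0,19): clear
  midpoint (25/2,23/2) outside
  → clear
Obstacle 2 [(1,0) (9,2) (2,10)]:
  edge (1,0)–(9,2): clear
  edge (9,2)–(2,10): clear
  edge (2,10)–(1,0): clear
  midpoint (25/2,23/2) outside
  → clear
Obstacle 3 [(13,6) (15,2) (20,5) (21,11) (14,11)]:
  edge (13,6)–(15,2): clear
  edge (15,2)–(20,5): clear
  edge (20,5)–(21,11): clear
  edge (21,11)–(14,11): clear
  edge (14,11)–(13,6): clear
  midpoint (25/2,23/2) outside
  → clear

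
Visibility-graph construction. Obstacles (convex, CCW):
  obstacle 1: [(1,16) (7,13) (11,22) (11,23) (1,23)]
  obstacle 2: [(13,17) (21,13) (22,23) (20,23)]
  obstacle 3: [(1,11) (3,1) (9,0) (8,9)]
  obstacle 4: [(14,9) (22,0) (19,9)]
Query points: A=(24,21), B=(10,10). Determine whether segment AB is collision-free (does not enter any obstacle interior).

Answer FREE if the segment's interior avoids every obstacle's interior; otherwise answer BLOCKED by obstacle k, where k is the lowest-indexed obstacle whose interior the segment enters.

BLOCKED by obstacle 2

Obstacle 1 [(1,16) (7,13) (11,22) (11,23) (1,23)]:
  edge (1,16)–(7,13): clear
  edge (7,13)–(11,22): clear
  edge (11,22)–(11,23): clear
  edge (11,23)–(1,23): clear
  edge (1,23)–(1,16): clear
  midpoint (17,31/2) outside
  → clear
Obstacle 2 [(13,17) (21,13) (22,23) (20,23)]:
  edge (13,17)–(21,13): crosses AB
  edge (21,13)–(22,23): crosses AB
  edge (22,23)–(20,23): clear
  edge (20,23)–(13,17): clear
  → BLOCKED
Obstacle 3 [(1,11) (3,1) (9,0) (8,9)]:
  edge (1,11)–(3,1): clear
  edge (3,1)–(9,0): clear
  edge (9,0)–(8,9): clear
  edge (8,9)–(1,11): clear
  midpoint (17,31/2) outside
  → clear
Obstacle 4 [(14,9) (22,0) (19,9)]:
  edge (14,9)–(22,0): clear
  edge (22,0)–(19,9): clear
  edge (19,9)–(14,9): clear
  midpoint (17,31/2) outside
  → clear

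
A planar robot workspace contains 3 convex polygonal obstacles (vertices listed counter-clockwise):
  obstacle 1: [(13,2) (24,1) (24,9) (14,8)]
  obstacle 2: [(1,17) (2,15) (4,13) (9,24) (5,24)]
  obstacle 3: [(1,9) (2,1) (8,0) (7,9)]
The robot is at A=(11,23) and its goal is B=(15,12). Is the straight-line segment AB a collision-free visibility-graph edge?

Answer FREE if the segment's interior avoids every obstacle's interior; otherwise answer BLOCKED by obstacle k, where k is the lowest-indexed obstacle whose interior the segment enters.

FREE

Obstacle 1 [(13,2) (24,1) (24,9) (14,8)]:
  edge (13,2)–(24,1): clear
  edge (24,1)–(24,9): clear
  edge (24,9)–(14,8): clear
  edge (14,8)–(13,2): clear
  midpoint (13,35/2) outside
  → clear
Obstacle 2 [(1,17) (2,15) (4,13) (9,24) (5,24)]:
  edge (1,17)–(2,15): clear
  edge (2,15)–(4,13): clear
  edge (4,13)–(9,24): clear
  edge (9,24)–(5,24): clear
  edge (5,24)–(1,17): clear
  midpoint (13,35/2) outside
  → clear
Obstacle 3 [(1,9) (2,1) (8,0) (7,9)]:
  edge (1,9)–(2,1): clear
  edge (2,1)–(8,0): clear
  edge (8,0)–(7,9): clear
  edge (7,9)–(1,9): clear
  midpoint (13,35/2) outside
  → clear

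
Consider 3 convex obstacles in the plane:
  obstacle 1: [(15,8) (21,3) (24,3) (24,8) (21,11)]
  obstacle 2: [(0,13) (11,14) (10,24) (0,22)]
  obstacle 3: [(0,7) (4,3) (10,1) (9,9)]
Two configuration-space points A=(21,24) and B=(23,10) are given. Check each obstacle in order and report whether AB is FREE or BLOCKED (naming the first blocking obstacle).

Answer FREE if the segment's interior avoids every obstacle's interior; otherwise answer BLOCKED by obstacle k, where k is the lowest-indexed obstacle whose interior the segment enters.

Obstacle 1 [(15,8) (21,3) (24,3) (24,8) (21,11)]:
  edge (15,8)–(21,3): clear
  edge (21,3)–(24,3): clear
  edge (24,3)–(24,8): clear
  edge (24,8)–(21,11): clear
  edge (21,11)–(15,8): clear
  midpoint (22,17) outside
  → clear
Obstacle 2 [(0,13) (11,14) (10,24) (0,22)]:
  edge (0,13)–(11,14): clear
  edge (11,14)–(10,24): clear
  edge (10,24)–(0,22): clear
  edge (0,22)–(0,13): clear
  midpoint (22,17) outside
  → clear
Obstacle 3 [(0,7) (4,3) (10,1) (9,9)]:
  edge (0,7)–(4,3): clear
  edge (4,3)–(10,1): clear
  edge (10,1)–(9,9): clear
  edge (9,9)–(0,7): clear
  midpoint (22,17) outside
  → clear

FREE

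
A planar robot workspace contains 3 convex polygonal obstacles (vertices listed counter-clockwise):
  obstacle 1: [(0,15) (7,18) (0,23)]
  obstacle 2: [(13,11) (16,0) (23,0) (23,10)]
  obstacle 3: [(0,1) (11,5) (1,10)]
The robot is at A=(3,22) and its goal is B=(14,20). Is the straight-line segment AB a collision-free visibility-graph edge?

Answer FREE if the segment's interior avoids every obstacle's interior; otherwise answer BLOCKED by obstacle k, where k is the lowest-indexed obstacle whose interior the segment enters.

FREE

Obstacle 1 [(0,15) (7,18) (0,23)]:
  edge (0,15)–(7,18): clear
  edge (7,18)–(0,23): clear
  edge (0,23)–(0,15): clear
  midpoint (17/2,21) outside
  → clear
Obstacle 2 [(13,11) (16,0) (23,0) (23,10)]:
  edge (13,11)–(16,0): clear
  edge (16,0)–(23,0): clear
  edge (23,0)–(23,10): clear
  edge (23,10)–(13,11): clear
  midpoint (17/2,21) outside
  → clear
Obstacle 3 [(0,1) (11,5) (1,10)]:
  edge (0,1)–(11,5): clear
  edge (11,5)–(1,10): clear
  edge (1,10)–(0,1): clear
  midpoint (17/2,21) outside
  → clear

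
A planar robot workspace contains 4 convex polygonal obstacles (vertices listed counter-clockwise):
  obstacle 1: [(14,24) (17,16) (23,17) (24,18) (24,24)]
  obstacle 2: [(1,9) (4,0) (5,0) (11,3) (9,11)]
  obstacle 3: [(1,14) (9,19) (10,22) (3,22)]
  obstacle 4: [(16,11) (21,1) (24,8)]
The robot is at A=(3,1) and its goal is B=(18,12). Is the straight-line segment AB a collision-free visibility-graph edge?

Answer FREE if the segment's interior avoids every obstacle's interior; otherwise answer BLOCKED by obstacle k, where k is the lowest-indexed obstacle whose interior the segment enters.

BLOCKED by obstacle 2

Obstacle 1 [(14,24) (17,16) (23,17) (24,18) (24,24)]:
  edge (14,24)–(17,16): clear
  edge (17,16)–(23,17): clear
  edge (23,17)–(24,18): clear
  edge (24,18)–(24,24): clear
  edge (24,24)–(14,24): clear
  midpoint (21/2,13/2) outside
  → clear
Obstacle 2 [(1,9) (4,0) (5,0) (11,3) (9,11)]:
  edge (1,9)–(4,0): crosses AB
  edge (4,0)–(5,0): clear
  edge (5,0)–(11,3): clear
  edge (11,3)–(9,11): crosses AB
  edge (9,11)–(1,9): clear
  → BLOCKED
Obstacle 3 [(1,14) (9,19) (10,22) (3,22)]:
  edge (1,14)–(9,19): clear
  edge (9,19)–(10,22): clear
  edge (10,22)–(3,22): clear
  edge (3,22)–(1,14): clear
  midpoint (21/2,13/2) outside
  → clear
Obstacle 4 [(16,11) (21,1) (24,8)]:
  edge (16,11)–(21,1): crosses AB
  edge (21,1)–(24,8): clear
  edge (24,8)–(16,11): crosses AB
  → BLOCKED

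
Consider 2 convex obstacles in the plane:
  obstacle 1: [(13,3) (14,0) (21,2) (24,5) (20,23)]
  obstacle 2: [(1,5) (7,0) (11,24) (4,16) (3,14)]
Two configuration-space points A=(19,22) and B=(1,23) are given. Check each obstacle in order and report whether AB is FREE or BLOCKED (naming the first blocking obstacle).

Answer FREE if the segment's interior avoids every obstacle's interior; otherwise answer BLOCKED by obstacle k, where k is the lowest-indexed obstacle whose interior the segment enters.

Obstacle 1 [(13,3) (14,0) (21,2) (24,5) (20,23)]:
  edge (13,3)–(14,0): clear
  edge (14,0)–(21,2): clear
  edge (21,2)–(24,5): clear
  edge (24,5)–(20,23): clear
  edge (20,23)–(13,3): clear
  midpoint (10,45/2) outside
  → clear
Obstacle 2 [(1,5) (7,0) (11,24) (4,16) (3,14)]:
  edge (1,5)–(7,0): clear
  edge (7,0)–(11,24): crosses AB
  edge (11,24)–(4,16): crosses AB
  edge (4,16)–(3,14): clear
  edge (3,14)–(1,5): clear
  → BLOCKED

BLOCKED by obstacle 2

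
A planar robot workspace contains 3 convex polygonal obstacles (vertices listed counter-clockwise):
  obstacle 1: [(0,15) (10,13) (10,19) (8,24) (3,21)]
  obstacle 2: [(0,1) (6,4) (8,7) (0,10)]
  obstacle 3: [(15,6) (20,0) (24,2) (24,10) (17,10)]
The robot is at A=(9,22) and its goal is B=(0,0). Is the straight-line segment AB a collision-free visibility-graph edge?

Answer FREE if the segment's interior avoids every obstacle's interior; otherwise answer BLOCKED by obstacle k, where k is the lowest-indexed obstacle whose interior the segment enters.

BLOCKED by obstacle 1

Obstacle 1 [(0,15) (10,13) (10,19) (8,24) (3,21)]:
  edge (0,15)–(10,13): crosses AB
  edge (10,13)–(10,19): clear
  edge (10,19)–(8,24): crosses AB
  edge (8,24)–(3,21): clear
  edge (3,21)–(0,15): clear
  → BLOCKED
Obstacle 2 [(0,1) (6,4) (8,7) (0,10)]:
  edge (0,1)–(6,4): crosses AB
  edge (6,4)–(8,7): clear
  edge (8,7)–(0,10): crosses AB
  edge (0,10)–(0,1): clear
  → BLOCKED
Obstacle 3 [(15,6) (20,0) (24,2) (24,10) (17,10)]:
  edge (15,6)–(20,0): clear
  edge (20,0)–(24,2): clear
  edge (24,2)–(24,10): clear
  edge (24,10)–(17,10): clear
  edge (17,10)–(15,6): clear
  midpoint (9/2,11) outside
  → clear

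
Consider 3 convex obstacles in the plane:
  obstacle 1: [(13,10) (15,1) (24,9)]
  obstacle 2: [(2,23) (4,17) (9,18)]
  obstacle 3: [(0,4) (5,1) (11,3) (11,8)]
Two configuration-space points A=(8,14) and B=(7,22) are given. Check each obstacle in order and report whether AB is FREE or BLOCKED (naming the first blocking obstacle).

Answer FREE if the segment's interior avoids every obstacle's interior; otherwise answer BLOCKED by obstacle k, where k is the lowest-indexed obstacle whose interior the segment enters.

BLOCKED by obstacle 2

Obstacle 1 [(13,10) (15,1) (24,9)]:
  edge (13,10)–(15,1): clear
  edge (15,1)–(24,9): clear
  edge (24,9)–(13,10): clear
  midpoint (15/2,18) outside
  → clear
Obstacle 2 [(2,23) (4,17) (9,18)]:
  edge (2,23)–(4,17): clear
  edge (4,17)–(9,18): crosses AB
  edge (9,18)–(2,23): crosses AB
  → BLOCKED
Obstacle 3 [(0,4) (5,1) (11,3) (11,8)]:
  edge (0,4)–(5,1): clear
  edge (5,1)–(11,3): clear
  edge (11,3)–(11,8): clear
  edge (11,8)–(0,4): clear
  midpoint (15/2,18) outside
  → clear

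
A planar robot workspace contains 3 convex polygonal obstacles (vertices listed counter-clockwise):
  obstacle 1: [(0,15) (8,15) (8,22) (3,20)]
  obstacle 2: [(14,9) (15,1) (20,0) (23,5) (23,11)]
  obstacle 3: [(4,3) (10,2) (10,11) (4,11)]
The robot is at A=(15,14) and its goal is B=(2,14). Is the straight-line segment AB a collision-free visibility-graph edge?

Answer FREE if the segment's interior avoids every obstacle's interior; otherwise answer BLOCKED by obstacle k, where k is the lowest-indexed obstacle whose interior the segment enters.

FREE

Obstacle 1 [(0,15) (8,15) (8,22) (3,20)]:
  edge (0,15)–(8,15): clear
  edge (8,15)–(8,22): clear
  edge (8,22)–(3,20): clear
  edge (3,20)–(0,15): clear
  midpoint (17/2,14) outside
  → clear
Obstacle 2 [(14,9) (15,1) (20,0) (23,5) (23,11)]:
  edge (14,9)–(15,1): clear
  edge (15,1)–(20,0): clear
  edge (20,0)–(23,5): clear
  edge (23,5)–(23,11): clear
  edge (23,11)–(14,9): clear
  midpoint (17/2,14) outside
  → clear
Obstacle 3 [(4,3) (10,2) (10,11) (4,11)]:
  edge (4,3)–(10,2): clear
  edge (10,2)–(10,11): clear
  edge (10,11)–(4,11): clear
  edge (4,11)–(4,3): clear
  midpoint (17/2,14) outside
  → clear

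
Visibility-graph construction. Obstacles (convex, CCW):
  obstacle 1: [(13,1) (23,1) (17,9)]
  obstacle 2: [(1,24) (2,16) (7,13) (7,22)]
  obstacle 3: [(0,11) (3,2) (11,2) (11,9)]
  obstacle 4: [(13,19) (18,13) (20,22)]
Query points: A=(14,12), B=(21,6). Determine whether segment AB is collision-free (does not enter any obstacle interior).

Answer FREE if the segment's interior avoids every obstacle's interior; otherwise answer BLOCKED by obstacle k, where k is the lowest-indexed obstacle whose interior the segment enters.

Obstacle 1 [(13,1) (23,1) (17,9)]:
  edge (13,1)–(23,1): clear
  edge (23,1)–(17,9): clear
  edge (17,9)–(13,1): clear
  midpoint (35/2,9) outside
  → clear
Obstacle 2 [(1,24) (2,16) (7,13) (7,22)]:
  edge (1,24)–(2,16): clear
  edge (2,16)–(7,13): clear
  edge (7,13)–(7,22): clear
  edge (7,22)–(1,24): clear
  midpoint (35/2,9) outside
  → clear
Obstacle 3 [(0,11) (3,2) (11,2) (11,9)]:
  edge (0,11)–(3,2): clear
  edge (3,2)–(11,2): clear
  edge (11,2)–(11,9): clear
  edge (11,9)–(0,11): clear
  midpoint (35/2,9) outside
  → clear
Obstacle 4 [(13,19) (18,13) (20,22)]:
  edge (13,19)–(18,13): clear
  edge (18,13)–(20,22): clear
  edge (20,22)–(13,19): clear
  midpoint (35/2,9) outside
  → clear

FREE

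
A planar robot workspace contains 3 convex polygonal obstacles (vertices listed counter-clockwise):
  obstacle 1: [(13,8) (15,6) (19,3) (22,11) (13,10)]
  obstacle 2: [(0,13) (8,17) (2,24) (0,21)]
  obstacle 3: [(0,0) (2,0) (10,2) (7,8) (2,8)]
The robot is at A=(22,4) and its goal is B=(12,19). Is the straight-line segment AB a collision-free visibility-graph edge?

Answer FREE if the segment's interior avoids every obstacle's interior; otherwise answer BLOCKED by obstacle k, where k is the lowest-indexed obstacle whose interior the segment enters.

BLOCKED by obstacle 1

Obstacle 1 [(13,8) (15,6) (19,3) (22,11) (13,10)]:
  edge (13,8)–(15,6): clear
  edge (15,6)–(19,3): clear
  edge (19,3)–(22,11): crosses AB
  edge (22,11)–(13,10): crosses AB
  edge (13,10)–(13,8): clear
  → BLOCKED
Obstacle 2 [(0,13) (8,17) (2,24) (0,21)]:
  edge (0,13)–(8,17): clear
  edge (8,17)–(2,24): clear
  edge (2,24)–(0,21): clear
  edge (0,21)–(0,13): clear
  midpoint (17,23/2) outside
  → clear
Obstacle 3 [(0,0) (2,0) (10,2) (7,8) (2,8)]:
  edge (0,0)–(2,0): clear
  edge (2,0)–(10,2): clear
  edge (10,2)–(7,8): clear
  edge (7,8)–(2,8): clear
  edge (2,8)–(0,0): clear
  midpoint (17,23/2) outside
  → clear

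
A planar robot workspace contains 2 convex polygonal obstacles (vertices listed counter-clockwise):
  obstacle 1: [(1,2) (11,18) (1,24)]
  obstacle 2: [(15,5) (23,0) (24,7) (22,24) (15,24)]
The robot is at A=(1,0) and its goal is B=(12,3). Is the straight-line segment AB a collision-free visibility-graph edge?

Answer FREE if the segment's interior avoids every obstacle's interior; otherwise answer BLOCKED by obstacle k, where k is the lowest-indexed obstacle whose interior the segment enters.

Obstacle 1 [(1,2) (11,18) (1,24)]:
  edge (1,2)–(11,18): clear
  edge (11,18)–(1,24): clear
  edge (1,24)–(1,2): clear
  midpoint (13/2,3/2) outside
  → clear
Obstacle 2 [(15,5) (23,0) (24,7) (22,24) (15,24)]:
  edge (15,5)–(23,0): clear
  edge (23,0)–(24,7): clear
  edge (24,7)–(22,24): clear
  edge (22,24)–(15,24): clear
  edge (15,24)–(15,5): clear
  midpoint (13/2,3/2) outside
  → clear

FREE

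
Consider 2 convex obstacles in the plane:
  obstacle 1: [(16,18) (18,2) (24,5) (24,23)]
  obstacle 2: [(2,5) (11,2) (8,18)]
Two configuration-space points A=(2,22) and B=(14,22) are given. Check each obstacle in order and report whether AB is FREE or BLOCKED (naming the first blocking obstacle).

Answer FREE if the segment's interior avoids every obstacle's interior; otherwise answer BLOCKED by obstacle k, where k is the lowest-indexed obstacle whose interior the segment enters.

FREE

Obstacle 1 [(16,18) (18,2) (24,5) (24,23)]:
  edge (16,18)–(18,2): clear
  edge (18,2)–(24,5): clear
  edge (24,5)–(24,23): clear
  edge (24,23)–(16,18): clear
  midpoint (8,22) outside
  → clear
Obstacle 2 [(2,5) (11,2) (8,18)]:
  edge (2,5)–(11,2): clear
  edge (11,2)–(8,18): clear
  edge (8,18)–(2,5): clear
  midpoint (8,22) outside
  → clear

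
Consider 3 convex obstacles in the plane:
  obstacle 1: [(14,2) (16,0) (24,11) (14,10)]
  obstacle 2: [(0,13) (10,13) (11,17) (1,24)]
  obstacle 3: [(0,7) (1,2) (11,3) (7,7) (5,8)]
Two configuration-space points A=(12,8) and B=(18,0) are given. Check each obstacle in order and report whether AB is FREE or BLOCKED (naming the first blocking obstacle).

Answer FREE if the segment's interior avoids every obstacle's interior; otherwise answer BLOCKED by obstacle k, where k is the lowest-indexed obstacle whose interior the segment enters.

Obstacle 1 [(14,2) (16,0) (24,11) (14,10)]:
  edge (14,2)–(16,0): clear
  edge (16,0)–(24,11): crosses AB
  edge (24,11)–(14,10): clear
  edge (14,10)–(14,2): crosses AB
  → BLOCKED
Obstacle 2 [(0,13) (10,13) (11,17) (1,24)]:
  edge (0,13)–(10,13): clear
  edge (10,13)–(11,17): clear
  edge (11,17)–(1,24): clear
  edge (1,24)–(0,13): clear
  midpoint (15,4) outside
  → clear
Obstacle 3 [(0,7) (1,2) (11,3) (7,7) (5,8)]:
  edge (0,7)–(1,2): clear
  edge (1,2)–(11,3): clear
  edge (11,3)–(7,7): clear
  edge (7,7)–(5,8): clear
  edge (5,8)–(0,7): clear
  midpoint (15,4) outside
  → clear

BLOCKED by obstacle 1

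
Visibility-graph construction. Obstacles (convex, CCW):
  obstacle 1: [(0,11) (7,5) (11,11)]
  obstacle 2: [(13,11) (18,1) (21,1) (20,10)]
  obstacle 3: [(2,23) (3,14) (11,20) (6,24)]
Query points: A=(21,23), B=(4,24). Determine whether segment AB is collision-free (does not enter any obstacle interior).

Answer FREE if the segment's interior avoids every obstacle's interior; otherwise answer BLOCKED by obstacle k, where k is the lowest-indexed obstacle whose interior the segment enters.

Obstacle 1 [(0,11) (7,5) (11,11)]:
  edge (0,11)–(7,5): clear
  edge (7,5)–(11,11): clear
  edge (11,11)–(0,11): clear
  midpoint (25/2,47/2) outside
  → clear
Obstacle 2 [(13,11) (18,1) (21,1) (20,10)]:
  edge (13,11)–(18,1): clear
  edge (18,1)–(21,1): clear
  edge (21,1)–(20,10): clear
  edge (20,10)–(13,11): clear
  midpoint (25/2,47/2) outside
  → clear
Obstacle 3 [(2,23) (3,14) (11,20) (6,24)]:
  edge (2,23)–(3,14): clear
  edge (3,14)–(11,20): clear
  edge (11,20)–(6,24): crosses AB
  edge (6,24)–(2,23): crosses AB
  → BLOCKED

BLOCKED by obstacle 3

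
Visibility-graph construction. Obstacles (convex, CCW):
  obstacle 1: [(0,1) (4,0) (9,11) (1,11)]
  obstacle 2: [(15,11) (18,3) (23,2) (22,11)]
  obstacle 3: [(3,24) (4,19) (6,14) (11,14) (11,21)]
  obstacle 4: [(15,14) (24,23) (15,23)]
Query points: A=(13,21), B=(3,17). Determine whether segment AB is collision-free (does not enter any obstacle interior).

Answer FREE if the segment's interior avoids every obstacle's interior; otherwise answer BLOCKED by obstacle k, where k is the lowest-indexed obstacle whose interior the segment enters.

BLOCKED by obstacle 3

Obstacle 1 [(0,1) (4,0) (9,11) (1,11)]:
  edge (0,1)–(4,0): clear
  edge (4,0)–(9,11): clear
  edge (9,11)–(1,11): clear
  edge (1,11)–(0,1): clear
  midpoint (8,19) outside
  → clear
Obstacle 2 [(15,11) (18,3) (23,2) (22,11)]:
  edge (15,11)–(18,3): clear
  edge (18,3)–(23,2): clear
  edge (23,2)–(22,11): clear
  edge (22,11)–(15,11): clear
  midpoint (8,19) outside
  → clear
Obstacle 3 [(3,24) (4,19) (6,14) (11,14) (11,21)]:
  edge (3,24)–(4,19): clear
  edge (4,19)–(6,14): crosses AB
  edge (6,14)–(11,14): clear
  edge (11,14)–(11,21): crosses AB
  edge (11,21)–(3,24): clear
  → BLOCKED
Obstacle 4 [(15,14) (24,23) (15,23)]:
  edge (15,14)–(24,23): clear
  edge (24,23)–(15,23): clear
  edge (15,23)–(15,14): clear
  midpoint (8,19) outside
  → clear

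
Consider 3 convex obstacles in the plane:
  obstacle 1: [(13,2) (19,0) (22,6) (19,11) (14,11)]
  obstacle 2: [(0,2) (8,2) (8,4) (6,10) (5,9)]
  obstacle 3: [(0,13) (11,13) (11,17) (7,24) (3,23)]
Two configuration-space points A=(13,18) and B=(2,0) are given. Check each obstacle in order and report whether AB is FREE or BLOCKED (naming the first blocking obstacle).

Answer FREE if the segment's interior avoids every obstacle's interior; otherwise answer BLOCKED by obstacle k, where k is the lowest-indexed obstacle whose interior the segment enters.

Obstacle 1 [(13,2) (19,0) (22,6) (19,11) (14,11)]:
  edge (13,2)–(19,0): clear
  edge (19,0)–(22,6): clear
  edge (22,6)–(19,11): clear
  edge (19,11)–(14,11): clear
  edge (14,11)–(13,2): clear
  midpoint (15/2,9) outside
  → clear
Obstacle 2 [(0,2) (8,2) (8,4) (6,10) (5,9)]:
  edge (0,2)–(8,2): crosses AB
  edge (8,2)–(8,4): clear
  edge (8,4)–(6,10): crosses AB
  edge (6,10)–(5,9): clear
  edge (5,9)–(0,2): clear
  → BLOCKED
Obstacle 3 [(0,13) (11,13) (11,17) (7,24) (3,23)]:
  edge (0,13)–(11,13): crosses AB
  edge (11,13)–(11,17): crosses AB
  edge (11,17)–(7,24): clear
  edge (7,24)–(3,23): clear
  edge (3,23)–(0,13): clear
  → BLOCKED

BLOCKED by obstacle 2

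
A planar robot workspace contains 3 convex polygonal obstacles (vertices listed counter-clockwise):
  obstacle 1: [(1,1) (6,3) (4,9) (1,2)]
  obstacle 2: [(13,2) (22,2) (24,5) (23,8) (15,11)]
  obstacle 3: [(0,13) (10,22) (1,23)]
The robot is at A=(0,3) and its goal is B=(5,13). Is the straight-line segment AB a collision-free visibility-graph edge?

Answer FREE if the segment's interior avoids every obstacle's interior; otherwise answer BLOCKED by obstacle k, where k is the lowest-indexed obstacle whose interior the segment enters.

FREE

Obstacle 1 [(1,1) (6,3) (4,9) (1,2)]:
  edge (1,1)–(6,3): clear
  edge (6,3)–(4,9): clear
  edge (4,9)–(1,2): clear
  edge (1,2)–(1,1): clear
  midpoint (5/2,8) outside
  → clear
Obstacle 2 [(13,2) (22,2) (24,5) (23,8) (15,11)]:
  edge (13,2)–(22,2): clear
  edge (22,2)–(24,5): clear
  edge (24,5)–(23,8): clear
  edge (23,8)–(15,11): clear
  edge (15,11)–(13,2): clear
  midpoint (5/2,8) outside
  → clear
Obstacle 3 [(0,13) (10,22) (1,23)]:
  edge (0,13)–(10,22): clear
  edge (10,22)–(1,23): clear
  edge (1,23)–(0,13): clear
  midpoint (5/2,8) outside
  → clear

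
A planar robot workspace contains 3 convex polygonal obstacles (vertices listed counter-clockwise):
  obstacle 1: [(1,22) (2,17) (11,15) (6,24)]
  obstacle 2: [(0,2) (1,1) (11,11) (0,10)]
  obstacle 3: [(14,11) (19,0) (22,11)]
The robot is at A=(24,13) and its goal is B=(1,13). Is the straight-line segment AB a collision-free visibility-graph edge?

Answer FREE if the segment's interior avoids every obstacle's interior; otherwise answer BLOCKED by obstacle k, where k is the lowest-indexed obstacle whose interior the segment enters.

Obstacle 1 [(1,22) (2,17) (11,15) (6,24)]:
  edge (1,22)–(2,17): clear
  edge (2,17)–(11,15): clear
  edge (11,15)–(6,24): clear
  edge (6,24)–(1,22): clear
  midpoint (25/2,13) outside
  → clear
Obstacle 2 [(0,2) (1,1) (11,11) (0,10)]:
  edge (0,2)–(1,1): clear
  edge (1,1)–(11,11): clear
  edge (11,11)–(0,10): clear
  edge (0,10)–(0,2): clear
  midpoint (25/2,13) outside
  → clear
Obstacle 3 [(14,11) (19,0) (22,11)]:
  edge (14,11)–(19,0): clear
  edge (19,0)–(22,11): clear
  edge (22,11)–(14,11): clear
  midpoint (25/2,13) outside
  → clear

FREE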